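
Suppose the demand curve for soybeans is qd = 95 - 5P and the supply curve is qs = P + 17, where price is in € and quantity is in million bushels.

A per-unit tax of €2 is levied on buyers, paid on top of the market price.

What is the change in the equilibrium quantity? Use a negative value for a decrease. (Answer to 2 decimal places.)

Initially, 95 - 5P = P + 17, so 78 = 6P and P = 13, q = 30.
Since buyers pay the price plus the tax, the effective demand curve becomes qd = 85 - 5P.
Equate the new curves: 85 - 5P = P + 17, giving 68 = 6P, P = 34/3 ≈ 11.3333, q = 85/3 ≈ 28.3333.
Δq = 28.3333 − 30 = -1.67.

-1.67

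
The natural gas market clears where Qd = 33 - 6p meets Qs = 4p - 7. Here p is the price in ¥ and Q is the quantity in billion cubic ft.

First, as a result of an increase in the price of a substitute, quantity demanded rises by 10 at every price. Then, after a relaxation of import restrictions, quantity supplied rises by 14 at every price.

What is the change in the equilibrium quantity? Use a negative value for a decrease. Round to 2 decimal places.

Initially, 33 - 6p = 4p - 7, so 40 = 10p and p = 4, Q = 9.
With the change applied: demand Qd = 43 - 6p, supply Qs = 4p + 7.
Setting them equal: 43 - 6p = 4p + 7 → 36 = 10p, so p = 3.6 and Q = 21.4.
ΔQ = 21.4 − 9 = +12.40.

+12.40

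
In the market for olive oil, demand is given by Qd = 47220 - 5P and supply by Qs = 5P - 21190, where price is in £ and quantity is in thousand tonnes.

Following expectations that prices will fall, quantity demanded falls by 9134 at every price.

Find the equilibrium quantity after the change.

8448

Solve the original market: 47220 - 5P = 5P - 21190, hence P = 6841 and Q = 13015.
With the change applied: demand Qd = 38086 - 5P, supply Qs = 5P - 21190.
Setting them equal: 38086 - 5P = 5P - 21190 → 59276 = 10P, so P = 5927.6 and Q = 8448.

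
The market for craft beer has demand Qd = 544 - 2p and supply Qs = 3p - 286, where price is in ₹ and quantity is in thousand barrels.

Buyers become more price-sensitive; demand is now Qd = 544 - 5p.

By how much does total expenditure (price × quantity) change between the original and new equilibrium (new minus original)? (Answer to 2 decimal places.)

-32572.31

Solve the original market: 544 - 2p = 3p - 286, hence p = 166 and Q = 212.
After the shift, demand is Qd = 544 - 5p and supply is Qs = 3p - 286.
Setting them equal: 544 - 5p = 3p - 286 → 830 = 8p, so p = 103.75 and Q = 25.25.
Expenditure moves from 166×212 = 35192 to 103.75×25.25 = 2619.6875; change = -32572.31.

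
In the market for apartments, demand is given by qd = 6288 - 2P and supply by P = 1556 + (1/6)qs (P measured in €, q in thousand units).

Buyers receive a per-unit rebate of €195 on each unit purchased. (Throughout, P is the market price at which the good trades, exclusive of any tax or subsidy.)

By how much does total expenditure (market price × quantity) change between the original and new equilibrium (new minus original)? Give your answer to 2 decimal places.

Initially, 6288 - 2P = 6P - 9336, so 15624 = 8P and P = 1953, q = 2382.
Since buyers' out-of-pocket price is the market price minus the rebate, the effective demand curve becomes qd = 6678 - 2P.
Equate the new curves: 6678 - 2P = 6P - 9336, giving 16014 = 8P, P = 2001.75, q = 2674.5.
Expenditure moves from 1953×2382 = 4652046 to 2001.75×2674.5 = 5353680.375; change = +701634.38.

+701634.38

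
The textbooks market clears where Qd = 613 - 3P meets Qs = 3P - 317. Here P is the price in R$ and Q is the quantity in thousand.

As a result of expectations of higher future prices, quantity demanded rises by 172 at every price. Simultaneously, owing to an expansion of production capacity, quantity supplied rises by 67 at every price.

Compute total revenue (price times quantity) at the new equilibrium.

46143.75

Original equilibrium: 613 - 3P = 3P - 317 gives 930 = 6P, so P = 155 and Q = 148.
After the shift, demand is Qd = 785 - 3P and supply is Qs = 3P - 250.
Setting them equal: 785 - 3P = 3P - 250 → 1035 = 6P, so P = 172.5 and Q = 267.5.
New expenditure = 172.5 × 267.5 = 46143.75.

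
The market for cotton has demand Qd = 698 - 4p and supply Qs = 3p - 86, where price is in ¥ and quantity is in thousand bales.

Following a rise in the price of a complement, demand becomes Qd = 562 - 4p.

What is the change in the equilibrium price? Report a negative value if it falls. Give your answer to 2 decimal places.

Before the shock: 698 - 4p = 3p - 86 ⇒ 784 = 7p ⇒ p = 112, Q = 250.
With the change applied: demand Qd = 562 - 4p, supply Qs = 3p - 86.
Clearing the new market: 562 - 4p = 3p - 86, so p = 648/7 ≈ 92.5714 and Q = 1342/7 ≈ 191.7143.
Δp = 92.5714 − 112 = -19.43.

-19.43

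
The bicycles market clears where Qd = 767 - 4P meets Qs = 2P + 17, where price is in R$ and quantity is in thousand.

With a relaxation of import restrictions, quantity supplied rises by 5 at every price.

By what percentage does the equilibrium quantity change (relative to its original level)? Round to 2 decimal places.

+1.25

Solve the original market: 767 - 4P = 2P + 17, hence P = 125 and Q = 267.
With the change applied: demand Qd = 767 - 4P, supply Qs = 2P + 22.
Setting them equal: 767 - 4P = 2P + 22 → 745 = 6P, so P = 745/6 ≈ 124.1667 and Q = 811/3 ≈ 270.3333.
%ΔQ = (270.3333 − 267) / 267 × 100 = +1.25%.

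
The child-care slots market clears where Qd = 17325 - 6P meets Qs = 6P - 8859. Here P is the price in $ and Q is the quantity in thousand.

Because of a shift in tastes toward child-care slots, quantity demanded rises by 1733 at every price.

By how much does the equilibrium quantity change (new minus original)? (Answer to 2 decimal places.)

+866.50

Original equilibrium: 17325 - 6P = 6P - 8859 gives 26184 = 12P, so P = 2182 and Q = 4233.
With the change applied: demand Qd = 19058 - 6P, supply Qs = 6P - 8859.
Clearing the new market: 19058 - 6P = 6P - 8859, so P = 27917/12 ≈ 2326.4167 and Q = 5099.5.
ΔQ = 5099.5 − 4233 = +866.50.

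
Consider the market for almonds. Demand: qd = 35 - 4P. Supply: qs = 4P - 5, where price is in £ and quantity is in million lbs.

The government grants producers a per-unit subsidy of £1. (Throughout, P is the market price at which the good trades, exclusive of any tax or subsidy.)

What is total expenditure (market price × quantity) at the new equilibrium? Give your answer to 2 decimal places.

Original equilibrium: 35 - 4P = 4P - 5 gives 40 = 8P, so P = 5 and q = 15.
Since sellers receive the price plus the subsidy, the effective supply curve becomes qs = 4P - 1.
New equilibrium: 35 - 4P = 4P - 1 ⇒ 36 = 8P ⇒ P = 4.5, q = 17.
New expenditure = 4.5 × 17 = 76.50.

76.50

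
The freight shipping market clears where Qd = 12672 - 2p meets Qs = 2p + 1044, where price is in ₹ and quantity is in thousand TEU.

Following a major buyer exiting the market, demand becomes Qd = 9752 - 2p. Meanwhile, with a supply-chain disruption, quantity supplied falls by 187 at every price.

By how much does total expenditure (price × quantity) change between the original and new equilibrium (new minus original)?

Solve the original market: 12672 - 2p = 2p + 1044, hence p = 2907 and Q = 6858.
The new curves are Qd = 9752 - 2p (demand) and Qs = 2p + 857 (supply).
Equate the new curves: 9752 - 2p = 2p + 857, giving 8895 = 4p, p = 2223.75, Q = 5304.5.
Expenditure moves from 2907×6858 = 19936206 to 2223.75×5304.5 = 11795881.875; change = -8140324.125.

-8140324.125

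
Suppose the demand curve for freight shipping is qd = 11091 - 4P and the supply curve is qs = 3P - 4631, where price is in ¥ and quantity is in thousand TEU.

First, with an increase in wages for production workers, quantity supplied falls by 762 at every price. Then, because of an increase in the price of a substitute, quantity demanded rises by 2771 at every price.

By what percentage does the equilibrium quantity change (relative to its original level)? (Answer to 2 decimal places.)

+35.70

Initially, 11091 - 4P = 3P - 4631, so 15722 = 7P and P = 2246, q = 2107.
With the change applied: demand qd = 13862 - 4P, supply qs = 3P - 5393.
Equate the new curves: 13862 - 4P = 3P - 5393, giving 19255 = 7P, P = 19255/7 ≈ 2750.7143, q = 20014/7 ≈ 2859.1429.
%Δq = (2859.1429 − 2107) / 2107 × 100 = +35.70%.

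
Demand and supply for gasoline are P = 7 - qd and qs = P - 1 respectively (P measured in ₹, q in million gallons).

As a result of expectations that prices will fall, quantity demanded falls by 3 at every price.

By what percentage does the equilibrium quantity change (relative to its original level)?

-50

Initially, 7 - P = P - 1, so 8 = 2P and P = 4, q = 3.
After the shift, demand is qd = 4 - P and supply is qs = P - 1.
Setting them equal: 4 - P = P - 1 → 5 = 2P, so P = 2.5 and q = 1.5.
%Δq = (1.5 − 3) / 3 × 100 = -50%.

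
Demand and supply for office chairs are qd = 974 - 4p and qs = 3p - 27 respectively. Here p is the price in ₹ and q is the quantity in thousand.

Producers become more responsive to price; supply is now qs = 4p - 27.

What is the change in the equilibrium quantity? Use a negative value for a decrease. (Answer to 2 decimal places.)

Initially, 974 - 4p = 3p - 27, so 1001 = 7p and p = 143, q = 402.
The new curves are qd = 974 - 4p (demand) and qs = 4p - 27 (supply).
Clearing the new market: 974 - 4p = 4p - 27, so p = 125.125 and q = 473.5.
Δq = 473.5 − 402 = +71.50.

+71.50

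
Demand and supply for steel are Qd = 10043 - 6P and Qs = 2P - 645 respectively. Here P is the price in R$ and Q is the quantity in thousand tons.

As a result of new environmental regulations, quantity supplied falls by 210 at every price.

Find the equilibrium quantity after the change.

Before the shock: 10043 - 6P = 2P - 645 ⇒ 10688 = 8P ⇒ P = 1336, Q = 2027.
The shock moves the curves to Qd = 10043 - 6P and Qs = 2P - 855.
Clearing the new market: 10043 - 6P = 2P - 855, so P = 1362.25 and Q = 1869.5.

1869.5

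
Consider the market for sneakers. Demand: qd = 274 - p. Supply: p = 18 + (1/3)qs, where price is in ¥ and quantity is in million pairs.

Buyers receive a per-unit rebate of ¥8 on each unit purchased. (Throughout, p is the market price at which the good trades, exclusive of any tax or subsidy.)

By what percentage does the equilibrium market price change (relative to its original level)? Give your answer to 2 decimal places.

+2.44

Initially, 274 - p = 3p - 54, so 328 = 4p and p = 82, q = 192.
Since buyers' out-of-pocket price is the market price minus the rebate, the effective demand curve becomes qd = 282 - p.
Equate the new curves: 282 - p = 3p - 54, giving 336 = 4p, p = 84, q = 198.
%Δp = (84 − 82) / 82 × 100 = +2.44%.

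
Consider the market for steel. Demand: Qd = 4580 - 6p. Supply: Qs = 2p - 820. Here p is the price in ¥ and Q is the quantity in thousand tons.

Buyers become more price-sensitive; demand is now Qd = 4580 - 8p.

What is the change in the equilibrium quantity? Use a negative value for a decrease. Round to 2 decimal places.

-270.00

Before the shock: 4580 - 6p = 2p - 820 ⇒ 5400 = 8p ⇒ p = 675, Q = 530.
After the shift, demand is Qd = 4580 - 8p and supply is Qs = 2p - 820.
Setting them equal: 4580 - 8p = 2p - 820 → 5400 = 10p, so p = 540 and Q = 260.
ΔQ = 260 − 530 = -270.00.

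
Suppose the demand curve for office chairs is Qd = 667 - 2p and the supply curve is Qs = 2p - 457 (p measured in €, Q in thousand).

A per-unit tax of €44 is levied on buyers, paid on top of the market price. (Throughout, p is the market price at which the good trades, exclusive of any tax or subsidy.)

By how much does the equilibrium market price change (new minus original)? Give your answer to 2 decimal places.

-22.00

Before the shock: 667 - 2p = 2p - 457 ⇒ 1124 = 4p ⇒ p = 281, Q = 105.
Since buyers pay the price plus the tax, the effective demand curve becomes Qd = 579 - 2p.
New equilibrium: 579 - 2p = 2p - 457 ⇒ 1036 = 4p ⇒ p = 259, Q = 61.
Δp = 259 − 281 = -22.00.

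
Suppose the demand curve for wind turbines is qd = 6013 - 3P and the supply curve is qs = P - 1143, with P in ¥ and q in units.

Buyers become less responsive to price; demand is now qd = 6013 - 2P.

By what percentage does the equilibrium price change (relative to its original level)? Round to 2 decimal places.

+33.33

Original equilibrium: 6013 - 3P = P - 1143 gives 7156 = 4P, so P = 1789 and q = 646.
After the shift, demand is qd = 6013 - 2P and supply is qs = P - 1143.
Equate the new curves: 6013 - 2P = P - 1143, giving 7156 = 3P, P = 7156/3 ≈ 2385.3333, q = 3727/3 ≈ 1242.3333.
%ΔP = (2385.3333 − 1789) / 1789 × 100 = +33.33%.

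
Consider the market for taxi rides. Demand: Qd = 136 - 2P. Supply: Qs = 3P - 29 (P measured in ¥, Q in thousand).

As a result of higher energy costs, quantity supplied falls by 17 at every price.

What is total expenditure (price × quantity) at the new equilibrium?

2300.48

Before the shock: 136 - 2P = 3P - 29 ⇒ 165 = 5P ⇒ P = 33, Q = 70.
The new curves are Qd = 136 - 2P (demand) and Qs = 3P - 46 (supply).
New equilibrium: 136 - 2P = 3P - 46 ⇒ 182 = 5P ⇒ P = 36.4, Q = 63.2.
New expenditure = 36.4 × 63.2 = 2300.48.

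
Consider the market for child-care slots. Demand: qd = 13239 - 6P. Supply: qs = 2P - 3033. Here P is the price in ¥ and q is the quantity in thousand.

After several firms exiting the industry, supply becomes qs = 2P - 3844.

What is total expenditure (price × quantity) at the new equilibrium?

911271.28125

Initially, 13239 - 6P = 2P - 3033, so 16272 = 8P and P = 2034, q = 1035.
With the change applied: demand qd = 13239 - 6P, supply qs = 2P - 3844.
Equate the new curves: 13239 - 6P = 2P - 3844, giving 17083 = 8P, P = 2135.375, q = 426.75.
New expenditure = 2135.375 × 426.75 = 911271.28125.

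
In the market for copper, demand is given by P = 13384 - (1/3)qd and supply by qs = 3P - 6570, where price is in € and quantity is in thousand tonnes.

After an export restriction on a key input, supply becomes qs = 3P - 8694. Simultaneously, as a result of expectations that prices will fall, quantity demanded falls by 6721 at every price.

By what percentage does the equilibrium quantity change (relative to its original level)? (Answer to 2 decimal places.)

-26.34

Original equilibrium: 40152 - 3P = 3P - 6570 gives 46722 = 6P, so P = 7787 and q = 16791.
With the change applied: demand qd = 33431 - 3P, supply qs = 3P - 8694.
New equilibrium: 33431 - 3P = 3P - 8694 ⇒ 42125 = 6P ⇒ P = 42125/6 ≈ 7020.8333, q = 12368.5.
%Δq = (12368.5 − 16791) / 16791 × 100 = -26.34%.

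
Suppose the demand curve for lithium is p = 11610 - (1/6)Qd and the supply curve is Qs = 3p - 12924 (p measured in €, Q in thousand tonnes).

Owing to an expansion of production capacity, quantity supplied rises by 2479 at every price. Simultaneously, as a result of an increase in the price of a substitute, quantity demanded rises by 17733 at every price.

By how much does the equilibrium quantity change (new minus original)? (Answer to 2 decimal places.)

+7563.67

Before the shock: 69660 - 6p = 3p - 12924 ⇒ 82584 = 9p ⇒ p = 9176, Q = 14604.
With the change applied: demand Qd = 87393 - 6p, supply Qs = 3p - 10445.
Setting them equal: 87393 - 6p = 3p - 10445 → 97838 = 9p, so p = 97838/9 ≈ 10870.8889 and Q = 66503/3 ≈ 22167.6667.
ΔQ = 22167.6667 − 14604 = +7563.67.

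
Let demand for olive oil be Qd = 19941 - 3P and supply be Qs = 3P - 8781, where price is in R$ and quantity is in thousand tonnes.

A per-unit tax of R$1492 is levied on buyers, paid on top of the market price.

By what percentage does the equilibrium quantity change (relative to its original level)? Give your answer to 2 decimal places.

-40.11

Solve the original market: 19941 - 3P = 3P - 8781, hence P = 4787 and Q = 5580.
Since buyers pay the price plus the tax, the effective demand curve becomes Qd = 15465 - 3P.
New equilibrium: 15465 - 3P = 3P - 8781 ⇒ 24246 = 6P ⇒ P = 4041, Q = 3342.
%ΔQ = (3342 − 5580) / 5580 × 100 = -40.11%.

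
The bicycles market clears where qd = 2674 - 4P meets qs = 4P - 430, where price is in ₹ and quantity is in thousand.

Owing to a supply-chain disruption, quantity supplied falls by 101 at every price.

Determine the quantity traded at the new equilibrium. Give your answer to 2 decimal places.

1071.50

Solve the original market: 2674 - 4P = 4P - 430, hence P = 388 and q = 1122.
The shock moves the curves to qd = 2674 - 4P and qs = 4P - 531.
Equate the new curves: 2674 - 4P = 4P - 531, giving 3205 = 8P, P = 400.625, q = 1071.5.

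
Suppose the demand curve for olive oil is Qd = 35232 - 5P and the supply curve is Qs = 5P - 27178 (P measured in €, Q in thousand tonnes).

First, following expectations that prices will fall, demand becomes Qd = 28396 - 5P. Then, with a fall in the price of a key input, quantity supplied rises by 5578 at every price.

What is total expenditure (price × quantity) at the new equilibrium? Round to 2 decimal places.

Original equilibrium: 35232 - 5P = 5P - 27178 gives 62410 = 10P, so P = 6241 and Q = 4027.
The shock moves the curves to Qd = 28396 - 5P and Qs = 5P - 21600.
Setting them equal: 28396 - 5P = 5P - 21600 → 49996 = 10P, so P = 4999.6 and Q = 3398.
New expenditure = 4999.6 × 3398 = 16988640.80.

16988640.80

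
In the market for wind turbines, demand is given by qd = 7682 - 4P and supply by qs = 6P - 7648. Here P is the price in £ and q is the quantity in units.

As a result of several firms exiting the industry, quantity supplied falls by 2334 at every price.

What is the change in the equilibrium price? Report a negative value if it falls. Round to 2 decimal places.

+233.40

Solve the original market: 7682 - 4P = 6P - 7648, hence P = 1533 and q = 1550.
With the change applied: demand qd = 7682 - 4P, supply qs = 6P - 9982.
Clearing the new market: 7682 - 4P = 6P - 9982, so P = 1766.4 and q = 616.4.
ΔP = 1766.4 − 1533 = +233.40.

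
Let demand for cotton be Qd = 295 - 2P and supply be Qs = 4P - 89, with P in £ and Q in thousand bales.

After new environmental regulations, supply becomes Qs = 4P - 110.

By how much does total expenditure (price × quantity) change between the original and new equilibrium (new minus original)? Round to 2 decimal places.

+112.00

Solve the original market: 295 - 2P = 4P - 89, hence P = 64 and Q = 167.
The shock moves the curves to Qd = 295 - 2P and Qs = 4P - 110.
Equate the new curves: 295 - 2P = 4P - 110, giving 405 = 6P, P = 67.5, Q = 160.
Expenditure moves from 64×167 = 10688 to 67.5×160 = 10800; change = +112.00.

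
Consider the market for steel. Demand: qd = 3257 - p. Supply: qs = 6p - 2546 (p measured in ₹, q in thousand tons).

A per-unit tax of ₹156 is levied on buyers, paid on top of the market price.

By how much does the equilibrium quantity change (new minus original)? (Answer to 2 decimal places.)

-133.71

Original equilibrium: 3257 - p = 6p - 2546 gives 5803 = 7p, so p = 829 and q = 2428.
Since buyers pay the price plus the tax, the effective demand curve becomes qd = 3101 - p.
New equilibrium: 3101 - p = 6p - 2546 ⇒ 5647 = 7p ⇒ p = 5647/7 ≈ 806.7143, q = 16060/7 ≈ 2294.2857.
Δq = 2294.2857 − 2428 = -133.71.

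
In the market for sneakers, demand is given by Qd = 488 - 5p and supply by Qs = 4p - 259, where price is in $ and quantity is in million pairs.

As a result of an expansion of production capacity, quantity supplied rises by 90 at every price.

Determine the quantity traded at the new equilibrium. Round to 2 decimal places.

123.00

Solve the original market: 488 - 5p = 4p - 259, hence p = 83 and Q = 73.
The shock moves the curves to Qd = 488 - 5p and Qs = 4p - 169.
Equate the new curves: 488 - 5p = 4p - 169, giving 657 = 9p, p = 73, Q = 123.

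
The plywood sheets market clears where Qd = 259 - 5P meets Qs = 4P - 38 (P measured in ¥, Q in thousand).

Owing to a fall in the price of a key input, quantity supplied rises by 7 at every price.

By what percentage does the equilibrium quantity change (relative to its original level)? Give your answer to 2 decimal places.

Before the shock: 259 - 5P = 4P - 38 ⇒ 297 = 9P ⇒ P = 33, Q = 94.
The shock moves the curves to Qd = 259 - 5P and Qs = 4P - 31.
New equilibrium: 259 - 5P = 4P - 31 ⇒ 290 = 9P ⇒ P = 290/9 ≈ 32.2222, Q = 881/9 ≈ 97.8889.
%ΔQ = (97.8889 − 94) / 94 × 100 = +4.14%.

+4.14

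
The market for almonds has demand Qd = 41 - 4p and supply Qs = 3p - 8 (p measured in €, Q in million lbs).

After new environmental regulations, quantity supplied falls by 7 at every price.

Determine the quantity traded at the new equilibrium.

Solve the original market: 41 - 4p = 3p - 8, hence p = 7 and Q = 13.
With the change applied: demand Qd = 41 - 4p, supply Qs = 3p - 15.
Clearing the new market: 41 - 4p = 3p - 15, so p = 8 and Q = 9.

9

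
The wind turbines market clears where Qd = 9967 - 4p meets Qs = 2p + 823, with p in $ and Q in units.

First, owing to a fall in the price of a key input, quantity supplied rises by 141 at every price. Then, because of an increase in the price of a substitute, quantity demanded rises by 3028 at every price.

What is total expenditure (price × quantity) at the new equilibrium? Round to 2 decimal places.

9974367.39

Original equilibrium: 9967 - 4p = 2p + 823 gives 9144 = 6p, so p = 1524 and Q = 3871.
After the shift, demand is Qd = 12995 - 4p and supply is Qs = 2p + 964.
Equate the new curves: 12995 - 4p = 2p + 964, giving 12031 = 6p, p = 12031/6 ≈ 2005.1667, Q = 14923/3 ≈ 4974.3333.
New expenditure = 2005.1667 × 4974.3333 = 9974367.39.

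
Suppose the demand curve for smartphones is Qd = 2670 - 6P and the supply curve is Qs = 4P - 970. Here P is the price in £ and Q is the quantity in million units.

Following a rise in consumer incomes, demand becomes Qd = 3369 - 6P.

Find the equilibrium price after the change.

433.9

Before the shock: 2670 - 6P = 4P - 970 ⇒ 3640 = 10P ⇒ P = 364, Q = 486.
The shock moves the curves to Qd = 3369 - 6P and Qs = 4P - 970.
Setting them equal: 3369 - 6P = 4P - 970 → 4339 = 10P, so P = 433.9 and Q = 765.6.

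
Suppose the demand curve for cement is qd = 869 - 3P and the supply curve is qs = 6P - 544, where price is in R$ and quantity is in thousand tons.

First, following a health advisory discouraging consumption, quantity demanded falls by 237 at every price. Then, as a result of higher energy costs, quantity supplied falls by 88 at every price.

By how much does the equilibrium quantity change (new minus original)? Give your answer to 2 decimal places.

-187.33

Original equilibrium: 869 - 3P = 6P - 544 gives 1413 = 9P, so P = 157 and q = 398.
The new curves are qd = 632 - 3P (demand) and qs = 6P - 632 (supply).
Clearing the new market: 632 - 3P = 6P - 632, so P = 1264/9 ≈ 140.4444 and q = 632/3 ≈ 210.6667.
Δq = 210.6667 − 398 = -187.33.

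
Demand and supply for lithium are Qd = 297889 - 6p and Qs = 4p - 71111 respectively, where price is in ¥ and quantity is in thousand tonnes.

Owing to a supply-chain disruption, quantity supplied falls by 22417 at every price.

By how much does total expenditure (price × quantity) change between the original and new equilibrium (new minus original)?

Solve the original market: 297889 - 6p = 4p - 71111, hence p = 36900 and Q = 76489.
With the change applied: demand Qd = 297889 - 6p, supply Qs = 4p - 93528.
Setting them equal: 297889 - 6p = 4p - 93528 → 391417 = 10p, so p = 39141.7 and Q = 63038.8.
Expenditure moves from 36900×76489 = 2822444100 to 39141.7×63038.8 = 2467445797.96; change = -354998302.04.

-354998302.04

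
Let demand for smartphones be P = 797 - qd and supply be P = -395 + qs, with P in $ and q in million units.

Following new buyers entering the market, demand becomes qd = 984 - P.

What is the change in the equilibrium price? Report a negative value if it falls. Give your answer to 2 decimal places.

Initially, 797 - P = P + 395, so 402 = 2P and P = 201, q = 596.
With the change applied: demand qd = 984 - P, supply qs = P + 395.
Clearing the new market: 984 - P = P + 395, so P = 294.5 and q = 689.5.
ΔP = 294.5 − 201 = +93.50.

+93.50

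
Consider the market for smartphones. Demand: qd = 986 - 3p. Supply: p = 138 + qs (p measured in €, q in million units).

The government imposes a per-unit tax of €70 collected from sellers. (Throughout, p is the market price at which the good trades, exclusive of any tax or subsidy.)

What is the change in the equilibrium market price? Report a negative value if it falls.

+17.5

Initially, 986 - 3p = p - 138, so 1124 = 4p and p = 281, q = 143.
Since sellers keep the price net of the tax, the effective supply curve becomes qs = p - 208.
New equilibrium: 986 - 3p = p - 208 ⇒ 1194 = 4p ⇒ p = 298.5, q = 90.5.
Δp = 298.5 − 281 = +17.5.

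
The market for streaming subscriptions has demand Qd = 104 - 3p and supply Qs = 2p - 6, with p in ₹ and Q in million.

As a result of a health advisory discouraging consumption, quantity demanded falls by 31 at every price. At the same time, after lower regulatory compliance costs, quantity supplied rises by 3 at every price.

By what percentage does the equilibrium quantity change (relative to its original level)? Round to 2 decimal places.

-27.89

Before the shock: 104 - 3p = 2p - 6 ⇒ 110 = 5p ⇒ p = 22, Q = 38.
The shock moves the curves to Qd = 73 - 3p and Qs = 2p - 3.
Setting them equal: 73 - 3p = 2p - 3 → 76 = 5p, so p = 15.2 and Q = 27.4.
%ΔQ = (27.4 − 38) / 38 × 100 = -27.89%.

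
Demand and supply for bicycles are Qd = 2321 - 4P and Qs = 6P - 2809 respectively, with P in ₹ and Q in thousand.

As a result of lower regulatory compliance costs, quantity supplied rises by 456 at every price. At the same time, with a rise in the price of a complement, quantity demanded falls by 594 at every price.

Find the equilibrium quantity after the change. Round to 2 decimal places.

95.00

Solve the original market: 2321 - 4P = 6P - 2809, hence P = 513 and Q = 269.
After the shift, demand is Qd = 1727 - 4P and supply is Qs = 6P - 2353.
New equilibrium: 1727 - 4P = 6P - 2353 ⇒ 4080 = 10P ⇒ P = 408, Q = 95.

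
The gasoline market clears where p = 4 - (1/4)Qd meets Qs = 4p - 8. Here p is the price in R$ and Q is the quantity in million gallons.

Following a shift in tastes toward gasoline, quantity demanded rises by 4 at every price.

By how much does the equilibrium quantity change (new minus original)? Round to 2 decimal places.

+2.00

Solve the original market: 16 - 4p = 4p - 8, hence p = 3 and Q = 4.
After the shift, demand is Qd = 20 - 4p and supply is Qs = 4p - 8.
Equate the new curves: 20 - 4p = 4p - 8, giving 28 = 8p, p = 3.5, Q = 6.
ΔQ = 6 − 4 = +2.00.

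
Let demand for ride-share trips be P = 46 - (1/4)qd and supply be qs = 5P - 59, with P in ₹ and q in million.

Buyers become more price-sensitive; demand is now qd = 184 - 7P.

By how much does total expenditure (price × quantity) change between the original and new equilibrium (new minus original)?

Before the shock: 184 - 4P = 5P - 59 ⇒ 243 = 9P ⇒ P = 27, q = 76.
The shock moves the curves to qd = 184 - 7P and qs = 5P - 59.
Setting them equal: 184 - 7P = 5P - 59 → 243 = 12P, so P = 20.25 and q = 42.25.
Expenditure moves from 27×76 = 2052 to 20.25×42.25 = 855.5625; change = -1196.4375.

-1196.4375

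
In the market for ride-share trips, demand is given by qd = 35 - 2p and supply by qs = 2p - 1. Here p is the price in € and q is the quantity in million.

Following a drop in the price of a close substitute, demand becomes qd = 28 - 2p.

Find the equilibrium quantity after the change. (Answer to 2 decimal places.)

13.50

Original equilibrium: 35 - 2p = 2p - 1 gives 36 = 4p, so p = 9 and q = 17.
After the shift, demand is qd = 28 - 2p and supply is qs = 2p - 1.
Setting them equal: 28 - 2p = 2p - 1 → 29 = 4p, so p = 7.25 and q = 13.5.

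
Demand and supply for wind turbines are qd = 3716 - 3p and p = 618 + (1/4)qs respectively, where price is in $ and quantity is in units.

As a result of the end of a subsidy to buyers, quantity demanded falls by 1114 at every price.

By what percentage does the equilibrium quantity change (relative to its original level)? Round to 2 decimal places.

Before the shock: 3716 - 3p = 4p - 2472 ⇒ 6188 = 7p ⇒ p = 884, q = 1064.
The new curves are qd = 2602 - 3p (demand) and qs = 4p - 2472 (supply).
Equate the new curves: 2602 - 3p = 4p - 2472, giving 5074 = 7p, p = 5074/7 ≈ 724.8571, q = 2992/7 ≈ 427.4286.
%Δq = (427.4286 − 1064) / 1064 × 100 = -59.83%.

-59.83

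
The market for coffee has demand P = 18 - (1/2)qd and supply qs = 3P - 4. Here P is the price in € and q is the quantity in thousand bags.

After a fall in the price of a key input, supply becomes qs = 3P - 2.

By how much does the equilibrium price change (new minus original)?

-0.4

Initially, 36 - 2P = 3P - 4, so 40 = 5P and P = 8, q = 20.
The new curves are qd = 36 - 2P (demand) and qs = 3P - 2 (supply).
Equate the new curves: 36 - 2P = 3P - 2, giving 38 = 5P, P = 7.6, q = 20.8.
ΔP = 7.6 − 8 = -0.4.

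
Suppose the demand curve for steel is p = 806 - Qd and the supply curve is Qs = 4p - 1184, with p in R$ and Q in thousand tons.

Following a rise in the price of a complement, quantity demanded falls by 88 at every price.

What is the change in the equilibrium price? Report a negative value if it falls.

Initially, 806 - p = 4p - 1184, so 1990 = 5p and p = 398, Q = 408.
With the change applied: demand Qd = 718 - p, supply Qs = 4p - 1184.
Clearing the new market: 718 - p = 4p - 1184, so p = 380.4 and Q = 337.6.
Δp = 380.4 − 398 = -17.6.

-17.6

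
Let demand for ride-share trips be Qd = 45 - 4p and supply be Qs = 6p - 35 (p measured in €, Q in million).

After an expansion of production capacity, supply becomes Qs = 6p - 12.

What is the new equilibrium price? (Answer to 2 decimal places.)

5.70

Solve the original market: 45 - 4p = 6p - 35, hence p = 8 and Q = 13.
The shock moves the curves to Qd = 45 - 4p and Qs = 6p - 12.
Equate the new curves: 45 - 4p = 6p - 12, giving 57 = 10p, p = 5.7, Q = 22.2.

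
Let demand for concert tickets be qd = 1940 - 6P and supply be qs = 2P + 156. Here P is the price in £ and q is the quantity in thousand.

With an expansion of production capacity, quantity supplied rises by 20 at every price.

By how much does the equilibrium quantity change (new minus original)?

+15

Initially, 1940 - 6P = 2P + 156, so 1784 = 8P and P = 223, q = 602.
The new curves are qd = 1940 - 6P (demand) and qs = 2P + 176 (supply).
Equate the new curves: 1940 - 6P = 2P + 176, giving 1764 = 8P, P = 220.5, q = 617.
Δq = 617 − 602 = +15.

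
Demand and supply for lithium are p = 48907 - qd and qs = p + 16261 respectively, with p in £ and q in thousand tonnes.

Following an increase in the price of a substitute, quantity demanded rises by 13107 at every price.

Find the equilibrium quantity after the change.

39137.5

Before the shock: 48907 - p = p + 16261 ⇒ 32646 = 2p ⇒ p = 16323, q = 32584.
After the shift, demand is qd = 62014 - p and supply is qs = p + 16261.
Clearing the new market: 62014 - p = p + 16261, so p = 22876.5 and q = 39137.5.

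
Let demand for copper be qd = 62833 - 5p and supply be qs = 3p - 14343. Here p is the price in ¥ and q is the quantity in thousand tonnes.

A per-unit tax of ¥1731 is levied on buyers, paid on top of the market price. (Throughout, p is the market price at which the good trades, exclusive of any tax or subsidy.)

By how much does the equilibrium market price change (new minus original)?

-1081.875

Original equilibrium: 62833 - 5p = 3p - 14343 gives 77176 = 8p, so p = 9647 and q = 14598.
Since buyers pay the price plus the tax, the effective demand curve becomes qd = 54178 - 5p.
New equilibrium: 54178 - 5p = 3p - 14343 ⇒ 68521 = 8p ⇒ p = 8565.125, q = 11352.375.
Δp = 8565.125 − 9647 = -1081.875.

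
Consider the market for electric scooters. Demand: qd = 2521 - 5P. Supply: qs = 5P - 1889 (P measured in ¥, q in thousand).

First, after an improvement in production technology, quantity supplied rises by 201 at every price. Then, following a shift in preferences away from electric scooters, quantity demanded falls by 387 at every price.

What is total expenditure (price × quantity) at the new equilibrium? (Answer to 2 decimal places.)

Original equilibrium: 2521 - 5P = 5P - 1889 gives 4410 = 10P, so P = 441 and q = 316.
The shock moves the curves to qd = 2134 - 5P and qs = 5P - 1688.
Setting them equal: 2134 - 5P = 5P - 1688 → 3822 = 10P, so P = 382.2 and q = 223.
New expenditure = 382.2 × 223 = 85230.60.

85230.60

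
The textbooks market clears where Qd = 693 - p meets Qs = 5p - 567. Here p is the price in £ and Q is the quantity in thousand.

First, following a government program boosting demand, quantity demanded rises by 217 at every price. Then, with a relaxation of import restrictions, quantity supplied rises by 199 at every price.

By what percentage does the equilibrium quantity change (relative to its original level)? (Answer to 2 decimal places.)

Before the shock: 693 - p = 5p - 567 ⇒ 1260 = 6p ⇒ p = 210, Q = 483.
The new curves are Qd = 910 - p (demand) and Qs = 5p - 368 (supply).
Equate the new curves: 910 - p = 5p - 368, giving 1278 = 6p, p = 213, Q = 697.
%ΔQ = (697 − 483) / 483 × 100 = +44.31%.

+44.31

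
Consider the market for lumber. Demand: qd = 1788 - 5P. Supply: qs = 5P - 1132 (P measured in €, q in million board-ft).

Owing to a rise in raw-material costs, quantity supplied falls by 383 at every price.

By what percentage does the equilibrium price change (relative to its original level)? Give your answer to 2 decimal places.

Initially, 1788 - 5P = 5P - 1132, so 2920 = 10P and P = 292, q = 328.
The shock moves the curves to qd = 1788 - 5P and qs = 5P - 1515.
Equate the new curves: 1788 - 5P = 5P - 1515, giving 3303 = 10P, P = 330.3, q = 136.5.
%ΔP = (330.3 − 292) / 292 × 100 = +13.12%.

+13.12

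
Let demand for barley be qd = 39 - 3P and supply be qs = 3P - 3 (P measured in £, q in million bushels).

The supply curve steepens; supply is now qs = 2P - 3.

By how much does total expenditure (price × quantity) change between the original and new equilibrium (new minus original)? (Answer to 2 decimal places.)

-10.08

Original equilibrium: 39 - 3P = 3P - 3 gives 42 = 6P, so P = 7 and q = 18.
The new curves are qd = 39 - 3P (demand) and qs = 2P - 3 (supply).
Clearing the new market: 39 - 3P = 2P - 3, so P = 8.4 and q = 13.8.
Expenditure moves from 7×18 = 126 to 8.4×13.8 = 115.92; change = -10.08.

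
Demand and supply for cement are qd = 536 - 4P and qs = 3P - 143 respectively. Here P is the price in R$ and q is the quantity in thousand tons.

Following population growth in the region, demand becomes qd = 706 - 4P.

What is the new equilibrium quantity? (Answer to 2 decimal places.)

Initially, 536 - 4P = 3P - 143, so 679 = 7P and P = 97, q = 148.
The shock moves the curves to qd = 706 - 4P and qs = 3P - 143.
Clearing the new market: 706 - 4P = 3P - 143, so P = 849/7 ≈ 121.2857 and q = 1546/7 ≈ 220.8571.

220.86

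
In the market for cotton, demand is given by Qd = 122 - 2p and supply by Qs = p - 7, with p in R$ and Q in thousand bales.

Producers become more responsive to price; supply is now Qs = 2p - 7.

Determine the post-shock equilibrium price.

32.25

Solve the original market: 122 - 2p = p - 7, hence p = 43 and Q = 36.
The shock moves the curves to Qd = 122 - 2p and Qs = 2p - 7.
New equilibrium: 122 - 2p = 2p - 7 ⇒ 129 = 4p ⇒ p = 32.25, Q = 57.5.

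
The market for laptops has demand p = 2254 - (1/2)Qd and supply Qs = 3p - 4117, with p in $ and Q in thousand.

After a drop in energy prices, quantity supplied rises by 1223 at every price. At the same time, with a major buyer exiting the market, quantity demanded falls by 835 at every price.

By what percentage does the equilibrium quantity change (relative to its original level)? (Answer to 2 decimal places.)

Original equilibrium: 4508 - 2p = 3p - 4117 gives 8625 = 5p, so p = 1725 and Q = 1058.
The new curves are Qd = 3673 - 2p (demand) and Qs = 3p - 2894 (supply).
Equate the new curves: 3673 - 2p = 3p - 2894, giving 6567 = 5p, p = 1313.4, Q = 1046.2.
%ΔQ = (1046.2 − 1058) / 1058 × 100 = -1.12%.

-1.12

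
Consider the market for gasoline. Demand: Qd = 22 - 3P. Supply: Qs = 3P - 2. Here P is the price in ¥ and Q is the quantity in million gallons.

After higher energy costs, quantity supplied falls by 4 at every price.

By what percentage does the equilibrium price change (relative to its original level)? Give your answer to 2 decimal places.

+16.67

Original equilibrium: 22 - 3P = 3P - 2 gives 24 = 6P, so P = 4 and Q = 10.
After the shift, demand is Qd = 22 - 3P and supply is Qs = 3P - 6.
Equate the new curves: 22 - 3P = 3P - 6, giving 28 = 6P, P = 14/3 ≈ 4.6667, Q = 8.
%ΔP = (4.6667 − 4) / 4 × 100 = +16.67%.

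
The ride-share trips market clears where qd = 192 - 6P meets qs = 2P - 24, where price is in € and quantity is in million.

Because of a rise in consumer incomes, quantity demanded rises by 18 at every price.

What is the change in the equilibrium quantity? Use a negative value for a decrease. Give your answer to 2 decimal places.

+4.50

Initially, 192 - 6P = 2P - 24, so 216 = 8P and P = 27, q = 30.
After the shift, demand is qd = 210 - 6P and supply is qs = 2P - 24.
New equilibrium: 210 - 6P = 2P - 24 ⇒ 234 = 8P ⇒ P = 29.25, q = 34.5.
Δq = 34.5 − 30 = +4.50.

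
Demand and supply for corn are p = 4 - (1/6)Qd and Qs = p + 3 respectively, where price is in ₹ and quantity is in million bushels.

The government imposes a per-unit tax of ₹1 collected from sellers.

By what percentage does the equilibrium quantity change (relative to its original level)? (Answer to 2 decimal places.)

Before the shock: 24 - 6p = p + 3 ⇒ 21 = 7p ⇒ p = 3, Q = 6.
Since sellers keep the price net of the tax, the effective supply curve becomes Qs = p + 2.
New equilibrium: 24 - 6p = p + 2 ⇒ 22 = 7p ⇒ p = 22/7 ≈ 3.1429, Q = 36/7 ≈ 5.1429.
%ΔQ = (5.1429 − 6) / 6 × 100 = -14.29%.

-14.29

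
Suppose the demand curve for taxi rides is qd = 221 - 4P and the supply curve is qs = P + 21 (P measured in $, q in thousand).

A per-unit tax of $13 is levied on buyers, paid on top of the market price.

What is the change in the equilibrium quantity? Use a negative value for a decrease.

Solve the original market: 221 - 4P = P + 21, hence P = 40 and q = 61.
Since buyers pay the price plus the tax, the effective demand curve becomes qd = 169 - 4P.
New equilibrium: 169 - 4P = P + 21 ⇒ 148 = 5P ⇒ P = 29.6, q = 50.6.
Δq = 50.6 − 61 = -10.4.

-10.4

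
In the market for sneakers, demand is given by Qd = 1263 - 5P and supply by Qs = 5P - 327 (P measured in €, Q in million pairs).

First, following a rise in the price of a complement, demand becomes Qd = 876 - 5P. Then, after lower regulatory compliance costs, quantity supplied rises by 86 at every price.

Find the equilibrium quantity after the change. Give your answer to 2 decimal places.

317.50

Original equilibrium: 1263 - 5P = 5P - 327 gives 1590 = 10P, so P = 159 and Q = 468.
The new curves are Qd = 876 - 5P (demand) and Qs = 5P - 241 (supply).
Clearing the new market: 876 - 5P = 5P - 241, so P = 111.7 and Q = 317.5.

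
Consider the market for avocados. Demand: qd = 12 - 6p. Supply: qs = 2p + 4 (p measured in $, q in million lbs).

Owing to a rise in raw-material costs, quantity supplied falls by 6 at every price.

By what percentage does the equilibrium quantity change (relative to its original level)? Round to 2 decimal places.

Solve the original market: 12 - 6p = 2p + 4, hence p = 1 and q = 6.
The shock moves the curves to qd = 12 - 6p and qs = 2p - 2.
Equate the new curves: 12 - 6p = 2p - 2, giving 14 = 8p, p = 1.75, q = 1.5.
%Δq = (1.5 − 6) / 6 × 100 = -75.00%.

-75.00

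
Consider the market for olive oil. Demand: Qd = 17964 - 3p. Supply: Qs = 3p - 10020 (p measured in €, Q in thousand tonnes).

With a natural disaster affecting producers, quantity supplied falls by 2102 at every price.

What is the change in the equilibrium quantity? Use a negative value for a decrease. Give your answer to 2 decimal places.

Initially, 17964 - 3p = 3p - 10020, so 27984 = 6p and p = 4664, Q = 3972.
With the change applied: demand Qd = 17964 - 3p, supply Qs = 3p - 12122.
Setting them equal: 17964 - 3p = 3p - 12122 → 30086 = 6p, so p = 15043/3 ≈ 5014.3333 and Q = 2921.
ΔQ = 2921 − 3972 = -1051.00.

-1051.00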